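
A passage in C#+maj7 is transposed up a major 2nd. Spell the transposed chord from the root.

D#, F##, A##, C##

C# up a major 2nd → D#. New chord: D# augmented major seventh.
D# — root
F## — major 3rd
A## — augmented 5th
C## — major 7th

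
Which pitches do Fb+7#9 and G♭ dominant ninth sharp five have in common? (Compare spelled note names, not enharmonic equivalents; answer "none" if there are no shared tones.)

Fb, Ab

Fb+7#9: Fb Ab C Ebb G
G♭ dominant ninth sharp five: Gb Bb D Fb Ab
Common to both → Fb, Ab.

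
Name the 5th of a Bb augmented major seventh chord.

F#

Root of Bb augmented major seventh = Bb. The 5th is an augmented 5th: Bb up an augmented 5th → F#.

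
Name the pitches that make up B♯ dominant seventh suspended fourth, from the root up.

B♯ dominant seventh suspended fourth: dominant seventh suspended fourth on B#.
- root: B#
- perfect 4th: E#
- perfect 5th: F##
- minor 7th: A#

B#, E#, F##, A#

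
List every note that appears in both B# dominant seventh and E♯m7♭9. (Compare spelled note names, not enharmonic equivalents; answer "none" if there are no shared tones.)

B# dominant seventh: B♯ D𝄪 F𝄪 A♯
E♯m7♭9: E♯ G♯ B♯ D♯ F♯
Common to both → B♯.

B♯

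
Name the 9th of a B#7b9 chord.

Root of B#7b9 = B#. The 9th is a minor 9th: B# up a minor 9th → C#.

C#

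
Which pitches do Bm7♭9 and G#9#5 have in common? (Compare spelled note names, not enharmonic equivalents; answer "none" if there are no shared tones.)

Bm7♭9 = B, D, F#, A, C.
G#9#5 = G#, B#, D##, F#, A#.
Shared: F#.

F#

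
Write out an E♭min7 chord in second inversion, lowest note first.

E♭min7 = Eb–Gb–Bb–Db; second inversion → fifth (Bb) lowest.

Bb Db Eb Gb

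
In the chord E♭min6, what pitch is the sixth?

Root of E♭min6 = Eb. The 6th is a major 6th: Eb up a major 6th → C.

C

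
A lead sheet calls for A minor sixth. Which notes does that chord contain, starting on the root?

A minor sixth is a minor sixth built on A.
Root: A
Minor 3rd (3rd): C
Perfect 5th (5th): E
Major 6th (6th): F#

A  C  E  F#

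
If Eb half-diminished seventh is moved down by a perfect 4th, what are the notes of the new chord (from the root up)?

B♭  D♭  F♭  A♭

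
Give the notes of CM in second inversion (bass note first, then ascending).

G, C, E

In root position, CM is C–E–G.
Second inversion puts the fifth (G) in the bass.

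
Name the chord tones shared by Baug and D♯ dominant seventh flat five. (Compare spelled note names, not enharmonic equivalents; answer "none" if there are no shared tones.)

D#, F##

Baug: B D# F##
D♯ dominant seventh flat five: D# F## A C#
Common to both → D#, F##.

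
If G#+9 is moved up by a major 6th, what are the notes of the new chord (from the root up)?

A major 6th up from G♯ is E♯, so the new chord is E♯ dominant ninth sharp five.
Root: E♯
Major 3rd (3rd): G𝄪
Augmented 5th (5th): B𝄪
Minor 7th (7th): D♯
Major 9th (9th): F𝄪

E♯, G𝄪, B𝄪, D♯, F𝄪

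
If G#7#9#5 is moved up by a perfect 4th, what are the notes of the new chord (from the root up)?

A perfect 4th up from G# is C#, so the new chord is C# dominant seventh sharp nine sharp five.
Root: C#
Major 3rd (3rd): E#
Augmented 5th (5th): G##
Minor 7th (7th): B
Augmented 9th (9th): D##

C#  E#  G##  B  D##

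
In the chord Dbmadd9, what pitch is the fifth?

A♭

Root of Dbmadd9 = D♭. The 5th is a perfect 5th: D♭ up a perfect 5th → A♭.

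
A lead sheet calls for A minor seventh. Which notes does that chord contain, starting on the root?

A  C  E  G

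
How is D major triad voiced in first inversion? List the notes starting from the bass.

In root position, D major triad is D–F-sharp–A.
First inversion puts the third (F-sharp) in the bass.

F-sharp, A, D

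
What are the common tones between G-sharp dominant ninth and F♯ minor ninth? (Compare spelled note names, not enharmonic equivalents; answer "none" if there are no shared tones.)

G-sharp, F-sharp

G-sharp dominant ninth = G-sharp, B-sharp, D-sharp, F-sharp, A-sharp.
F♯ minor ninth = F-sharp, A, C-sharp, E, G-sharp.
Shared: G-sharp, F-sharp.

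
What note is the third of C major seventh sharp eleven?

E

Root of C major seventh sharp eleven = C. The 3rd is a major 3rd: C up a major 3rd → E.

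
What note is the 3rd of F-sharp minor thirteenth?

A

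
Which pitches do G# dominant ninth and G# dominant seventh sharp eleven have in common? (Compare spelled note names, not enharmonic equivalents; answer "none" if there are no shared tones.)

G# dominant ninth = G-sharp, B-sharp, D-sharp, F-sharp, A-sharp.
G# dominant seventh sharp eleven = G-sharp, B-sharp, D-sharp, F-sharp, C-double-sharp.
Shared: G-sharp, B-sharp, D-sharp, F-sharp.

G-sharp, B-sharp, D-sharp, F-sharp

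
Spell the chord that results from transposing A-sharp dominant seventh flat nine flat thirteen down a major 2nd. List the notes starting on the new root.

G# B# D# F# A E

A major 2nd down from A# is G#, so the new chord is G# dominant seventh flat nine flat thirteen.
Root: G#
Major 3rd (3rd): B#
Perfect 5th (5th): D#
Minor 7th (7th): F#
Minor 9th (9th): A
Minor 13th (13th): E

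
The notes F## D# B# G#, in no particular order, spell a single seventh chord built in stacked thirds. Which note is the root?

G#

Stacking in thirds gives G# – B# – D# – F##, so G# is the root — G# major seventh.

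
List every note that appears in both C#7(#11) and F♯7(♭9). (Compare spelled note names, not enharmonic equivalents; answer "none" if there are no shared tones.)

C♯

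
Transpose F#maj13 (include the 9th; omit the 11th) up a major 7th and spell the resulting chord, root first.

A major 7th up from F♯ is E♯, so the new chord is E♯ major thirteenth.
E♯ — root
G𝄪 — major 3rd
B♯ — perfect 5th
D𝄪 — major 7th
F𝄪 — major 9th
C𝄪 — major 13th

E♯ – G𝄪 – B♯ – D𝄪 – F𝄪 – C𝄪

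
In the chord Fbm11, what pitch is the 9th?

Fbm11 is built on Fb; its 9th is a major 9th above the root.
A second above F uses the letter G, and the major 9th above Fb is Gb.

Gb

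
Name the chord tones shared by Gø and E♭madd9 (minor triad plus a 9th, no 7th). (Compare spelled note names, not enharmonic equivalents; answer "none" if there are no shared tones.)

B♭  F

Gø: G B♭ D♭ F
E♭madd9: E♭ G♭ B♭ F
Common to both → B♭, F.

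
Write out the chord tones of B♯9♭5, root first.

B# – D## – F# – A# – C##

B♯9♭5: dominant ninth flat five on B#.
Root: B#
Major 3rd (3rd): D##
Diminished 5th (5th): F#
Minor 7th (7th): A#
Major 9th (9th): C##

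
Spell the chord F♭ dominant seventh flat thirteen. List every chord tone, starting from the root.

F♭ dominant seventh flat thirteen is a dominant seventh flat thirteen built on F-flat.
Root: F-flat
Major 3rd (3rd): A-flat
Perfect 5th (5th): C-flat
Minor 7th (7th): E-double-flat
Minor 13th (13th): D-double-flat

F-flat A-flat C-flat E-double-flat D-double-flat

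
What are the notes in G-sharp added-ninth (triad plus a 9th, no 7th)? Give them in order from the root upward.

G♯ – B♯ – D♯ – A♯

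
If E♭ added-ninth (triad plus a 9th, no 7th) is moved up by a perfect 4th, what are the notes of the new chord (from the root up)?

A♭, C, E♭, B♭

Transposed root: E♭ → A♭ (perfect 4th up). So we spell A♭ added-ninth:
Root: A♭
Major 3rd (3rd): C
Perfect 5th (5th): E♭
Major 9th (9th): B♭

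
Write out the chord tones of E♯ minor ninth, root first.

E# G# B# D# F##

E♯ minor ninth is a minor ninth built on E#.
E# — root
G# — minor 3rd
B# — perfect 5th
D# — minor 7th
F## — major 9th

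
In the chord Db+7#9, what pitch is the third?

Root of Db+7#9 = D♭. The 3rd is a major 3rd: D♭ up a major 3rd → F.

F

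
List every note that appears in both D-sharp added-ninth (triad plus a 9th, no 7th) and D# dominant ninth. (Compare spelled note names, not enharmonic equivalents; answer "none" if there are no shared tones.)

D-sharp added-ninth: D-sharp F-double-sharp A-sharp E-sharp
D# dominant ninth: D-sharp F-double-sharp A-sharp C-sharp E-sharp
Common to both → D-sharp, F-double-sharp, A-sharp, E-sharp.

D-sharp, F-double-sharp, A-sharp, E-sharp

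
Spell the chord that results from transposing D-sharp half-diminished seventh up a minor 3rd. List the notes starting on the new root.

F# A C E

D# up a minor 3rd → F#. New chord: F# half-diminished seventh.
Root: F#
Minor 3rd (3rd): A
Diminished 5th (5th): C
Minor 7th (7th): E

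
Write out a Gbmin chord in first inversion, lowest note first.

Gbmin = Gb–Bbb–Db; first inversion → third (Bbb) lowest.

Bbb, Db, Gb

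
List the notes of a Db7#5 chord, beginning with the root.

Db7#5: augmented seventh on Db.
Db — root
F — major 3rd
A — augmented 5th
Cb — minor 7th

Db F A Cb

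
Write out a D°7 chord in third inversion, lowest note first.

In root position, D°7 is D–F–A♭–C♭.
Third inversion puts the seventh (C♭) in the bass.

C♭, D, F, A♭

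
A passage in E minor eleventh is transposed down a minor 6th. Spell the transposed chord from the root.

G-sharp B D-sharp F-sharp A-sharp C-sharp

A minor 6th down from E is G-sharp, so the new chord is G-sharp minor eleventh.
Root: G-sharp
Minor 3rd (3rd): B
Perfect 5th (5th): D-sharp
Minor 7th (7th): F-sharp
Major 9th (9th): A-sharp
Perfect 11th (11th): C-sharp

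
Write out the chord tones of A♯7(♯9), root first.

Root A#, quality dominant seventh sharp nine:
root → A#
3rd (major 3rd) → C##
5th (perfect 5th) → E#
7th (minor 7th) → G#
9th (augmented 9th) → B##

A# – C## – E# – G# – B##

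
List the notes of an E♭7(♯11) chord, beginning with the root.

E♭7(♯11) is a dominant seventh sharp eleven built on Eb.
- root: Eb
- major 3rd: G
- perfect 5th: Bb
- minor 7th: Db
- augmented 11th: A

Eb, G, Bb, Db, A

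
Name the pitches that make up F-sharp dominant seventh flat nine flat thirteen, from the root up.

Root F-sharp, quality dominant seventh flat nine flat thirteen:
- root: F-sharp
- major 3rd: A-sharp
- perfect 5th: C-sharp
- minor 7th: E
- minor 9th: G
- minor 13th: D

F-sharp – A-sharp – C-sharp – E – G – D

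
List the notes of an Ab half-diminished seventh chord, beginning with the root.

A♭ C♭ E𝄫 G♭

Ab half-diminished seventh: half-diminished seventh on A♭.
root → A♭
3rd (minor 3rd) → C♭
5th (diminished 5th) → E𝄫
7th (minor 7th) → G♭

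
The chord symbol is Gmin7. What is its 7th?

F

Gmin7 is built on G; its 7th is a minor 7th above the root.
A seventh above G uses the letter F, and the minor 7th above G is F.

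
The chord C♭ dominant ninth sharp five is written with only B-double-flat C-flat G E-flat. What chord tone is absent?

The full C♭ dominant ninth sharp five chord is C-flat, E-flat, G, B-double-flat, D-flat.
Comparing with the voicing, the major 9th (9th) — D-flat — is absent.

D-flat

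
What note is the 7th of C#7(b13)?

Root of C#7(b13) = C#. The 7th is a minor 7th: C# up a minor 7th → B.

B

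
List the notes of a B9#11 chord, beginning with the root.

B9#11 is a dominant ninth sharp eleven built on B.
root → B
3rd (major 3rd) → D#
5th (perfect 5th) → F#
7th (minor 7th) → A
9th (major 9th) → C#
11th (augmented 11th) → E#

B  D#  F#  A  C#  E#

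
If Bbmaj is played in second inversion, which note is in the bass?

Bbmaj = Bb–D–F. Second inversion → fifth in the bass = F.

F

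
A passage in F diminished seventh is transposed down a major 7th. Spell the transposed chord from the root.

G-flat B-double-flat D-double-flat F-double-flat

F down a major 7th → G-flat. New chord: G-flat diminished seventh.
- root: G-flat
- minor 3rd: B-double-flat
- diminished 5th: D-double-flat
- diminished 7th: F-double-flat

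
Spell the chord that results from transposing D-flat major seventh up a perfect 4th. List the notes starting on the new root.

Transposed root: Db → Gb (perfect 4th up). So we spell Gb major seventh:
- root: Gb
- major 3rd: Bb
- perfect 5th: Db
- major 7th: F

Gb  Bb  Db  F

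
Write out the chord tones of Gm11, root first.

G, Bb, D, F, A, C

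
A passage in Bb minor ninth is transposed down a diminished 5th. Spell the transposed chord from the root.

B♭ down a diminished 5th → E. New chord: E minor ninth.
Root: E
Minor 3rd (3rd): G
Perfect 5th (5th): B
Minor 7th (7th): D
Major 9th (9th): F♯

E  G  B  D  F♯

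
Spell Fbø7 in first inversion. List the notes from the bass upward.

Abb – Cbb – Ebb – Fb

Fbø7 = Fb–Abb–Cbb–Ebb; first inversion → third (Abb) lowest.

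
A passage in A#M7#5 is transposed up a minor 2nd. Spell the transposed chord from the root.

B, D#, F##, A#

Transposed root: A# → B (minor 2nd up). So we spell B augmented major seventh:
root → B
3rd (major 3rd) → D#
5th (augmented 5th) → F##
7th (major 7th) → A#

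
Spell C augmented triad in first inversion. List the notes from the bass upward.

E, G-sharp, C

In root position, C augmented triad is C–E–G-sharp.
First inversion puts the third (E) in the bass.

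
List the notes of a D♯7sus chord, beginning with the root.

D# – G# – A# – C#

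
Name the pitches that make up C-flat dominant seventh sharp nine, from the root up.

C-flat dominant seventh sharp nine: dominant seventh sharp nine on C-flat.
C-flat — root
E-flat — major 3rd
G-flat — perfect 5th
B-double-flat — minor 7th
D — augmented 9th

C-flat – E-flat – G-flat – B-double-flat – D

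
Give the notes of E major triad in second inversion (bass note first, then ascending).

B – E – G-sharp

In root position, E major triad is E–G-sharp–B.
Second inversion puts the fifth (B) in the bass.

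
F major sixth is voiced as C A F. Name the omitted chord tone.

D

F major sixth = F, A, C, D. The voicing lacks the 6th (major 6th), D.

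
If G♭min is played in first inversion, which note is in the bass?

G♭min in root position is Gb–Bbb–Db.
First inversion places the third in the bass, which is Bbb.

Bbb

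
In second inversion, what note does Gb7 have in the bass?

Db

Gb7 in root position is Gb–Bb–Db–Fb.
Second inversion places the fifth in the bass, which is Db.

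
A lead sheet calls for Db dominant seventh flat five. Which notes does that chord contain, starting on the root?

D-flat, F, A-double-flat, C-flat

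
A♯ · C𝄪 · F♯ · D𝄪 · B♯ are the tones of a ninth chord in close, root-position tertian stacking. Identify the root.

B♯

Stacking in thirds gives B♯ – D𝄪 – F♯ – A♯ – C𝄪, so B♯ is the root — B♯ dominant ninth flat five.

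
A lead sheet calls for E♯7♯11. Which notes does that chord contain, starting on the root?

E♯ G𝄪 B♯ D♯ A𝄪

E♯7♯11: dominant seventh sharp eleven on E♯.
root → E♯
3rd (major 3rd) → G𝄪
5th (perfect 5th) → B♯
7th (minor 7th) → D♯
11th (augmented 11th) → A𝄪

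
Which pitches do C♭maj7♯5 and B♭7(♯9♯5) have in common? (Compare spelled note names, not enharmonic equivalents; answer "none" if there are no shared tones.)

Bb

C♭maj7♯5 = Cb, Eb, G, Bb.
B♭7(♯9♯5) = Bb, D, F#, Ab, C#.
Shared: Bb.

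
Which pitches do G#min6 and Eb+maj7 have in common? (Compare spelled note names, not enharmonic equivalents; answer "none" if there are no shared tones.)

G#min6: G# B D# E#
Eb+maj7: Eb G B D
Common to both → B.

B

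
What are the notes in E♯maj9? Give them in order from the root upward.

E♯maj9 is a major ninth built on E♯.
E♯ — root
G𝄪 — major 3rd
B♯ — perfect 5th
D𝄪 — major 7th
F𝄪 — major 9th

E♯ G𝄪 B♯ D𝄪 F𝄪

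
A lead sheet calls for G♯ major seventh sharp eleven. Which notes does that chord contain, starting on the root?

G-sharp, B-sharp, D-sharp, F-double-sharp, C-double-sharp

G♯ major seventh sharp eleven: major seventh sharp eleven on G-sharp.
- root: G-sharp
- major 3rd: B-sharp
- perfect 5th: D-sharp
- major 7th: F-double-sharp
- augmented 11th: C-double-sharp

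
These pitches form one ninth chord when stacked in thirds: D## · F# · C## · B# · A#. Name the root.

B#

Arranged so that each adjacent pair is a third by letter name: B# – D## – F# – A# – C##.
The bottom of that stack, B#, is the root (this is B# dominant ninth flat five).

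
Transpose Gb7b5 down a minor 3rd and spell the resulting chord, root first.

A minor 3rd down from G♭ is E♭, so the new chord is E♭ dominant seventh flat five.
Root: E♭
Major 3rd (3rd): G
Diminished 5th (5th): B𝄫
Minor 7th (7th): D♭

E♭, G, B𝄫, D♭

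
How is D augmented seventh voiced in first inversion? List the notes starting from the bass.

F#  A#  C  D

In root position, D augmented seventh is D–F#–A#–C.
First inversion puts the third (F#) in the bass.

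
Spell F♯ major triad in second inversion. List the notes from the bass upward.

C-sharp – F-sharp – A-sharp

In root position, F♯ major triad is F-sharp–A-sharp–C-sharp.
Second inversion puts the fifth (C-sharp) in the bass.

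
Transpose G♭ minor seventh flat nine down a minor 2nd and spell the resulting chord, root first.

G-flat down a minor 2nd → F. New chord: F minor seventh flat nine.
F — root
A-flat — minor 3rd
C — perfect 5th
E-flat — minor 7th
G-flat — minor 9th

F, A-flat, C, E-flat, G-flat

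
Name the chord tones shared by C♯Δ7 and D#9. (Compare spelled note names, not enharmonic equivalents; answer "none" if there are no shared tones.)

C#, E#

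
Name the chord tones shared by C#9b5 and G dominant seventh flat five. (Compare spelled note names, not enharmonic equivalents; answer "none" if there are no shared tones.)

C#9b5: C# E# G B D#
G dominant seventh flat five: G B Db F
Common to both → G, B.

G  B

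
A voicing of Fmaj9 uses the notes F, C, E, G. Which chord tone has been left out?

The full Fmaj9 chord is F, A, C, E, G.
Comparing with the voicing, the major 3rd (3rd) — A — is absent.

A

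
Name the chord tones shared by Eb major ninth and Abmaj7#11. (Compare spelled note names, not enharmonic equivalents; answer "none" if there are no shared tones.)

Eb – G – D

Eb major ninth: Eb G Bb D F
Abmaj7#11: Ab C Eb G D
Common to both → Eb, G, D.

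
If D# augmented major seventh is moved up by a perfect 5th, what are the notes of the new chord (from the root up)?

A perfect 5th up from D-sharp is A-sharp, so the new chord is A-sharp augmented major seventh.
Root: A-sharp
Major 3rd (3rd): C-double-sharp
Augmented 5th (5th): E-double-sharp
Major 7th (7th): G-double-sharp

A-sharp, C-double-sharp, E-double-sharp, G-double-sharp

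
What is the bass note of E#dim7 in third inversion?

E#dim7 in root position is E#–G#–B–D.
Third inversion places the seventh in the bass, which is D.

D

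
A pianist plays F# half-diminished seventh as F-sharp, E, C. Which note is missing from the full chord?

A

F# half-diminished seventh = F-sharp, A, C, E. The voicing lacks the 3rd (minor 3rd), A.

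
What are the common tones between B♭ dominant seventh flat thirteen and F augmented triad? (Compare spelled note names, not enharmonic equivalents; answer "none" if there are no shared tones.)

B♭ dominant seventh flat thirteen: B-flat D F A-flat G-flat
F augmented triad: F A C-sharp
Common to both → F.

F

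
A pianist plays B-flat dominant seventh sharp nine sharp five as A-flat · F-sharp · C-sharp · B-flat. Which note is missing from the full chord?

D

The full B-flat dominant seventh sharp nine sharp five chord is B-flat, D, F-sharp, A-flat, C-sharp.
Comparing with the voicing, the major 3rd (3rd) — D — is absent.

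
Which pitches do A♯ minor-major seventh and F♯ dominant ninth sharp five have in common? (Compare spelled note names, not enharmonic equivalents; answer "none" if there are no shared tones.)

A-sharp

A♯ minor-major seventh: A-sharp C-sharp E-sharp G-double-sharp
F♯ dominant ninth sharp five: F-sharp A-sharp C-double-sharp E G-sharp
Common to both → A-sharp.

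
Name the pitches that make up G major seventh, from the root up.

G major seventh: major seventh on G.
Root: G
Major 3rd (3rd): B
Perfect 5th (5th): D
Major 7th (7th): F#

G – B – D – F#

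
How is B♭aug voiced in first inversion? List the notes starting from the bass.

D – F♯ – B♭

B♭aug = B♭–D–F♯; first inversion → third (D) lowest.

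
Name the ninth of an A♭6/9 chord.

Bb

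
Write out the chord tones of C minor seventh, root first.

Root C, quality minor seventh:
- root: C
- minor 3rd: Eb
- perfect 5th: G
- minor 7th: Bb

C, Eb, G, Bb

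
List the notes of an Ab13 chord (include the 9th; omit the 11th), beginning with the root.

Ab – C – Eb – Gb – Bb – F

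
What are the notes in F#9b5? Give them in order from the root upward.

F#, A#, C, E, G#

F#9b5: dominant ninth flat five on F#.
- root: F#
- major 3rd: A#
- diminished 5th: C
- minor 7th: E
- major 9th: G#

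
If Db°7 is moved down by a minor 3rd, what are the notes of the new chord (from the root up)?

A minor 3rd down from Db is Bb, so the new chord is Bb diminished seventh.
- root: Bb
- minor 3rd: Db
- diminished 5th: Fb
- diminished 7th: Abb

Bb  Db  Fb  Abb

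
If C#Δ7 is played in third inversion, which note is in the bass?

C#Δ7 in root position is C♯–E♯–G♯–B♯.
Third inversion places the seventh in the bass, which is B♯.

B♯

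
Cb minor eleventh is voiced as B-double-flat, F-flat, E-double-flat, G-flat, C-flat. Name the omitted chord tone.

The full Cb minor eleventh chord is C-flat, E-double-flat, G-flat, B-double-flat, D-flat, F-flat.
Comparing with the voicing, the major 9th (9th) — D-flat — is absent.

D-flat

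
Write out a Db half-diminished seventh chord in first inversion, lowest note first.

Fb – Abb – Cb – Db

Db half-diminished seventh = Db–Fb–Abb–Cb; first inversion → third (Fb) lowest.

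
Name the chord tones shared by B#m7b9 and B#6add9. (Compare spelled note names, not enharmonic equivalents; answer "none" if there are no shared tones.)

B#m7b9 = B#, D#, F##, A#, C#.
B#6add9 = B#, D##, F##, G##, C##.
Shared: B#, F##.

B# F##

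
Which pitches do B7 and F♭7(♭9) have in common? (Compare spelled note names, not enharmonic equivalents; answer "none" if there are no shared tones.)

none

B7: B D# F# A
F♭7(♭9): Fb Ab Cb Ebb Gbb
Common to both → none.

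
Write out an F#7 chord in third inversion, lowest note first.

F#7 = F♯–A♯–C♯–E; third inversion → seventh (E) lowest.

E – F♯ – A♯ – C♯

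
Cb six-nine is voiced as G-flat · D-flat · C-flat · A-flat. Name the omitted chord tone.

E-flat

Cb six-nine = C-flat, E-flat, G-flat, A-flat, D-flat. The voicing lacks the 3rd (major 3rd), E-flat.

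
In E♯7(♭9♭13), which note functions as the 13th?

C#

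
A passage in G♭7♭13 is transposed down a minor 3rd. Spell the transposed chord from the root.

Gb down a minor 3rd → Eb. New chord: Eb dominant seventh flat thirteen.
Eb — root
G — major 3rd
Bb — perfect 5th
Db — minor 7th
Cb — minor 13th

Eb  G  Bb  Db  Cb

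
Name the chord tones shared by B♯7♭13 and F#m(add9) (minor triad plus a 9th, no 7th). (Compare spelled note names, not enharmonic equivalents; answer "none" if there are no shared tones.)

B♯7♭13 = B♯, D𝄪, F𝄪, A♯, G♯.
F#m(add9) = F♯, A, C♯, G♯.
Shared: G♯.

G♯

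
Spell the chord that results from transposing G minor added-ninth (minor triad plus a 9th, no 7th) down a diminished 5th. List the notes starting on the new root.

C-sharp, E, G-sharp, D-sharp

G down a diminished 5th → C-sharp. New chord: C-sharp minor added-ninth.
root → C-sharp
3rd (minor 3rd) → E
5th (perfect 5th) → G-sharp
9th (major 9th) → D-sharp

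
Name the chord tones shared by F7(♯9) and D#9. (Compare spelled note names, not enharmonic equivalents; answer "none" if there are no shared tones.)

F7(♯9) = F, A, C, Eb, G#.
D#9 = D#, F##, A#, C#, E#.
Shared: none.

none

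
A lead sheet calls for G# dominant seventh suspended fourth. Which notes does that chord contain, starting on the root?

G# dominant seventh suspended fourth: dominant seventh suspended fourth on G#.
G# — root
C# — perfect 4th
D# — perfect 5th
F# — minor 7th

G#, C#, D#, F#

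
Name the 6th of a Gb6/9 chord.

Gb6/9 is built on G♭; its 6th is a major 6th above the root.
A sixth above G uses the letter E, and the major 6th above G♭ is E♭.

E♭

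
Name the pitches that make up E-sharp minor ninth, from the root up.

E# – G# – B# – D# – F##

Root E#, quality minor ninth:
E# — root
G# — minor 3rd
B# — perfect 5th
D# — minor 7th
F## — major 9th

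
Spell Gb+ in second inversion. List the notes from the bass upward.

Gb+ = Gb–Bb–D; second inversion → fifth (D) lowest.

D, Gb, Bb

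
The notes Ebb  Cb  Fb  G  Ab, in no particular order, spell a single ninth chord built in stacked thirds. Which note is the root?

Fb

Arranged so that each adjacent pair is a third by letter name: Fb – Ab – Cb – Ebb – G.
The bottom of that stack, Fb, is the root (this is Fb dominant seventh sharp nine).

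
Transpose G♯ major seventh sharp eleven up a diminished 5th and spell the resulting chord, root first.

A diminished 5th up from G-sharp is D, so the new chord is D major seventh sharp eleven.
- root: D
- major 3rd: F-sharp
- perfect 5th: A
- major 7th: C-sharp
- augmented 11th: G-sharp

D – F-sharp – A – C-sharp – G-sharp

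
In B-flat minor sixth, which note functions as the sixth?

G

Root of B-flat minor sixth = B♭. The 6th is a major 6th: B♭ up a major 6th → G.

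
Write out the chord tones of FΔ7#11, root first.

FΔ7#11: major seventh sharp eleven on F.
- root: F
- major 3rd: A
- perfect 5th: C
- major 7th: E
- augmented 11th: B

F – A – C – E – B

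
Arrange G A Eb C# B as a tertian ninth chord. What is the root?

A

Stacking in thirds gives A – C# – Eb – G – B, so A is the root — A dominant ninth flat five.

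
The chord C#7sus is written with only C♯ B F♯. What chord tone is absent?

G♯

C#7sus = C♯, F♯, G♯, B. The voicing lacks the 5th (perfect 5th), G♯.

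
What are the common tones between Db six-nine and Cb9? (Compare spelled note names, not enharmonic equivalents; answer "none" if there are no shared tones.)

Db six-nine = Db, F, Ab, Bb, Eb.
Cb9 = Cb, Eb, Gb, Bbb, Db.
Shared: Db, Eb.

Db, Eb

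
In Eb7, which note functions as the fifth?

Root of Eb7 = Eb. The 5th is a perfect 5th: Eb up a perfect 5th → Bb.

Bb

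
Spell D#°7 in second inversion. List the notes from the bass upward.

A – C – D# – F#

In root position, D#°7 is D#–F#–A–C.
Second inversion puts the fifth (A) in the bass.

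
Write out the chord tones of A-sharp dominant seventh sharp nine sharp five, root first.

A-sharp dominant seventh sharp nine sharp five is a dominant seventh sharp nine sharp five built on A-sharp.
A-sharp — root
C-double-sharp — major 3rd
E-double-sharp — augmented 5th
G-sharp — minor 7th
B-double-sharp — augmented 9th

A-sharp, C-double-sharp, E-double-sharp, G-sharp, B-double-sharp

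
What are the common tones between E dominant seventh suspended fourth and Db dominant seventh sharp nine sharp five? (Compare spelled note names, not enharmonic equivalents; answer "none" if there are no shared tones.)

E, A

E dominant seventh suspended fourth: E A B D
Db dominant seventh sharp nine sharp five: D-flat F A C-flat E
Common to both → E, A.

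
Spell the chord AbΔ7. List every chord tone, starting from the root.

AbΔ7: major seventh on Ab.
Ab — root
C — major 3rd
Eb — perfect 5th
G — major 7th

Ab – C – Eb – G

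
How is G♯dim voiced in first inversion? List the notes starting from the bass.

B – D – G#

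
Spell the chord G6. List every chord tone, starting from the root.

G6 is a major sixth built on G.
- root: G
- major 3rd: B
- perfect 5th: D
- major 6th: E

G B D E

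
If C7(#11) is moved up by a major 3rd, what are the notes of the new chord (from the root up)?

Transposed root: C → E (major 3rd up). So we spell E dominant seventh sharp eleven:
E — root
G# — major 3rd
B — perfect 5th
D — minor 7th
A# — augmented 11th

E  G#  B  D  A#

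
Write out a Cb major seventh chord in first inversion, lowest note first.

E-flat G-flat B-flat C-flat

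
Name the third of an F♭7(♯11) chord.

Ab

F♭7(♯11) is built on Fb; its 3rd is a major 3rd above the root.
A third above F uses the letter A, and the major 3rd above Fb is Ab.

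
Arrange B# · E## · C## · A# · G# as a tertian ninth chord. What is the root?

A#

Stacking in thirds gives A# – C## – E## – G# – B#, so A# is the root — A# dominant ninth sharp five.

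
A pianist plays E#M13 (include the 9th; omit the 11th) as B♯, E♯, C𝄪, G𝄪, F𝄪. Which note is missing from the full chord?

The full E#M13 chord is E♯, G𝄪, B♯, D𝄪, F𝄪, C𝄪.
Comparing with the voicing, the major 7th (7th) — D𝄪 — is absent.

D𝄪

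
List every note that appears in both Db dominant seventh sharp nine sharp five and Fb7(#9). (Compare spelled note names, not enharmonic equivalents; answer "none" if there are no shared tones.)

Db dominant seventh sharp nine sharp five = Db, F, A, Cb, E.
Fb7(#9) = Fb, Ab, Cb, Ebb, G.
Shared: Cb.

Cb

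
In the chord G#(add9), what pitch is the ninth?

G#(add9) is built on G#; its 9th is a major 9th above the root.
A second above G uses the letter A, and the major 9th above G# is A#.

A#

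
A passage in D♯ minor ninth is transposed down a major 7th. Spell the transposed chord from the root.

E  G  B  D  F-sharp

A major 7th down from D-sharp is E, so the new chord is E minor ninth.
E — root
G — minor 3rd
B — perfect 5th
D — minor 7th
F-sharp — major 9th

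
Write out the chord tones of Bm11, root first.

B  D  F#  A  C#  E

Root B, quality minor eleventh:
- root: B
- minor 3rd: D
- perfect 5th: F#
- minor 7th: A
- major 9th: C#
- perfect 11th: E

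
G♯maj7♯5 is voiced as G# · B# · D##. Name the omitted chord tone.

The full G♯maj7♯5 chord is G#, B#, D##, F##.
Comparing with the voicing, the major 7th (7th) — F## — is absent.

F##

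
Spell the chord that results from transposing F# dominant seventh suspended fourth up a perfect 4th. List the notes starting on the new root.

B, E, F-sharp, A

F-sharp up a perfect 4th → B. New chord: B dominant seventh suspended fourth.
Root: B
Perfect 4th (4th): E
Perfect 5th (5th): F-sharp
Minor 7th (7th): A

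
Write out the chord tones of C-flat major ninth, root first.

Root Cb, quality major ninth:
Cb — root
Eb — major 3rd
Gb — perfect 5th
Bb — major 7th
Db — major 9th

Cb, Eb, Gb, Bb, Db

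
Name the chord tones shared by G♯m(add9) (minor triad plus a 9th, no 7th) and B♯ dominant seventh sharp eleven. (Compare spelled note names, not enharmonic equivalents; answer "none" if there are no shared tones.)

A♯

G♯m(add9): G♯ B D♯ A♯
B♯ dominant seventh sharp eleven: B♯ D𝄪 F𝄪 A♯ E𝄪
Common to both → A♯.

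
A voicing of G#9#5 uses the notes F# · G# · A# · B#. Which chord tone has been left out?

D##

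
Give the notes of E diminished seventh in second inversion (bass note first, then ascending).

B-flat, D-flat, E, G

E diminished seventh = E–G–B-flat–D-flat; second inversion → fifth (B-flat) lowest.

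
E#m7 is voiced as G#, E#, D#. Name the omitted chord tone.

B#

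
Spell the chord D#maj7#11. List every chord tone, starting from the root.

D#maj7#11 is a major seventh sharp eleven built on D#.
D# — root
F## — major 3rd
A# — perfect 5th
C## — major 7th
G## — augmented 11th

D# F## A# C## G##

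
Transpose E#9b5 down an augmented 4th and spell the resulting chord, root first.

B  D#  F  A  C#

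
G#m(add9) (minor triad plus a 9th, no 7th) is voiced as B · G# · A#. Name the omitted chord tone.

G#m(add9) = G#, B, D#, A#. The voicing lacks the 5th (perfect 5th), D#.

D#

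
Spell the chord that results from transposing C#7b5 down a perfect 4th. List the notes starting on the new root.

Transposed root: C# → G# (perfect 4th down). So we spell G# dominant seventh flat five:
root → G#
3rd (major 3rd) → B#
5th (diminished 5th) → D
7th (minor 7th) → F#

G# – B# – D – F#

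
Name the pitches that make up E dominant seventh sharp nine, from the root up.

E G# B D F##

E dominant seventh sharp nine is a dominant seventh sharp nine built on E.
root → E
3rd (major 3rd) → G#
5th (perfect 5th) → B
7th (minor 7th) → D
9th (augmented 9th) → F##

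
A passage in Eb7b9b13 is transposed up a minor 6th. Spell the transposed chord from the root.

Cb Eb Gb Bbb Dbb Abb

Transposed root: Eb → Cb (minor 6th up). So we spell Cb dominant seventh flat nine flat thirteen:
root → Cb
3rd (major 3rd) → Eb
5th (perfect 5th) → Gb
7th (minor 7th) → Bbb
9th (minor 9th) → Dbb
13th (minor 13th) → Abb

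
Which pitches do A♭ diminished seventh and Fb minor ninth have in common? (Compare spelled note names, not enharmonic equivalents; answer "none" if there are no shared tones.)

C-flat – E-double-flat

A♭ diminished seventh: A-flat C-flat E-double-flat G-double-flat
Fb minor ninth: F-flat A-double-flat C-flat E-double-flat G-flat
Common to both → C-flat, E-double-flat.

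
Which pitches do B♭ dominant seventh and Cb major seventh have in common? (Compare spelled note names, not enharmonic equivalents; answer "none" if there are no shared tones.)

B-flat

B♭ dominant seventh: B-flat D F A-flat
Cb major seventh: C-flat E-flat G-flat B-flat
Common to both → B-flat.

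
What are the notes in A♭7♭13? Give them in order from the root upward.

Ab, C, Eb, Gb, Fb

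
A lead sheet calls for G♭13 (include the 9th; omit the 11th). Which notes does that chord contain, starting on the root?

Gb – Bb – Db – Fb – Ab – Eb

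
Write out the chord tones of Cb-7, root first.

Cb-7: minor seventh on Cb.
- root: Cb
- minor 3rd: Ebb
- perfect 5th: Gb
- minor 7th: Bbb

Cb – Ebb – Gb – Bbb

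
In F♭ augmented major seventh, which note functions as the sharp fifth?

Root of F♭ augmented major seventh = F-flat. The 5th is an augmented 5th: F-flat up an augmented 5th → C.

C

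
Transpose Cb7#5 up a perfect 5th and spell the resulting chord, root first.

G♭ – B♭ – D – F♭

A perfect 5th up from C♭ is G♭, so the new chord is G♭ augmented seventh.
G♭ — root
B♭ — major 3rd
D — augmented 5th
F♭ — minor 7th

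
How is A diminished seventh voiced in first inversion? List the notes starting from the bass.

C, E-flat, G-flat, A

A diminished seventh = A–C–E-flat–G-flat; first inversion → third (C) lowest.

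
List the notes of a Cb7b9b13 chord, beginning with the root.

Cb Eb Gb Bbb Dbb Abb

Cb7b9b13: dominant seventh flat nine flat thirteen on Cb.
Root: Cb
Major 3rd (3rd): Eb
Perfect 5th (5th): Gb
Minor 7th (7th): Bbb
Minor 9th (9th): Dbb
Minor 13th (13th): Abb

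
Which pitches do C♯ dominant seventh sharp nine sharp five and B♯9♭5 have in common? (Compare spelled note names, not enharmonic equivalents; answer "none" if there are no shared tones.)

C♯ dominant seventh sharp nine sharp five: C# E# G## B D##
B♯9♭5: B# D## F# A# C##
Common to both → D##.

D##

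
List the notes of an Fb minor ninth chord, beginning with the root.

Fb minor ninth is a minor ninth built on F-flat.
root → F-flat
3rd (minor 3rd) → A-double-flat
5th (perfect 5th) → C-flat
7th (minor 7th) → E-double-flat
9th (major 9th) → G-flat

F-flat, A-double-flat, C-flat, E-double-flat, G-flat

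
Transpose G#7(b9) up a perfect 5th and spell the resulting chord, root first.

G♯ up a perfect 5th → D♯. New chord: D♯ dominant seventh flat nine.
- root: D♯
- major 3rd: F𝄪
- perfect 5th: A♯
- minor 7th: C♯
- minor 9th: E

D♯  F𝄪  A♯  C♯  E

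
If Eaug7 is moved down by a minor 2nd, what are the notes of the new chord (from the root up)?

E down a minor 2nd → D#. New chord: D# augmented seventh.
- root: D#
- major 3rd: F##
- augmented 5th: A##
- minor 7th: C#

D# – F## – A## – C#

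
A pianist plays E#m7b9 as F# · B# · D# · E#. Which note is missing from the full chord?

The full E#m7b9 chord is E#, G#, B#, D#, F#.
Comparing with the voicing, the minor 3rd (3rd) — G# — is absent.

G#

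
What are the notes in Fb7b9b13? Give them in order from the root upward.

Fb – Ab – Cb – Ebb – Gbb – Dbb

Root Fb, quality dominant seventh flat nine flat thirteen:
root → Fb
3rd (major 3rd) → Ab
5th (perfect 5th) → Cb
7th (minor 7th) → Ebb
9th (minor 9th) → Gbb
13th (minor 13th) → Dbb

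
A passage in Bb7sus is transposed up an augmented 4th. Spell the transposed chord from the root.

Transposed root: Bb → E (augmented 4th up). So we spell E dominant seventh suspended fourth:
root → E
4th (perfect 4th) → A
5th (perfect 5th) → B
7th (minor 7th) → D

E A B D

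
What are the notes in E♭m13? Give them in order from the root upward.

Eb Gb Bb Db F Ab C

E♭m13 is a minor thirteenth built on Eb.
root → Eb
3rd (minor 3rd) → Gb
5th (perfect 5th) → Bb
7th (minor 7th) → Db
9th (major 9th) → F
11th (perfect 11th) → Ab
13th (major 13th) → C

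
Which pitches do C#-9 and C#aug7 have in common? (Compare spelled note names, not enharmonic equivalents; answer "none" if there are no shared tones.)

C#-9 = C♯, E, G♯, B, D♯.
C#aug7 = C♯, E♯, G𝄪, B.
Shared: C♯, B.

C♯, B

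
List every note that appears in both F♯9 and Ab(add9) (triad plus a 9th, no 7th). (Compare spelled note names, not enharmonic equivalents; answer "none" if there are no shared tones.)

none

F♯9 = F#, A#, C#, E, G#.
Ab(add9) = Ab, C, Eb, Bb.
Shared: none.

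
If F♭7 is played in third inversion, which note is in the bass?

E𝄫

F♭7 = F♭–A♭–C♭–E𝄫. Third inversion → seventh in the bass = E𝄫.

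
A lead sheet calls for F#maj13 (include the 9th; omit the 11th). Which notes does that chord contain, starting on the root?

F#maj13 is a major thirteenth built on F♯.
Root: F♯
Major 3rd (3rd): A♯
Perfect 5th (5th): C♯
Major 7th (7th): E♯
Major 9th (9th): G♯
Major 13th (13th): D♯

F♯, A♯, C♯, E♯, G♯, D♯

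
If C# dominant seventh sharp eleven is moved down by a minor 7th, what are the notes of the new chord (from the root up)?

D♯ F𝄪 A♯ C♯ G𝄪

A minor 7th down from C♯ is D♯, so the new chord is D♯ dominant seventh sharp eleven.
root → D♯
3rd (major 3rd) → F𝄪
5th (perfect 5th) → A♯
7th (minor 7th) → C♯
11th (augmented 11th) → G𝄪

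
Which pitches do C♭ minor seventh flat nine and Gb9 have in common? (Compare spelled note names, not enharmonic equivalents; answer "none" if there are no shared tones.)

Gb

C♭ minor seventh flat nine = Cb, Ebb, Gb, Bbb, Dbb.
Gb9 = Gb, Bb, Db, Fb, Ab.
Shared: Gb.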